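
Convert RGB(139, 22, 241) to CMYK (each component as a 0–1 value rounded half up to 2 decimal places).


R'=139/255≈0.5451, G'=22/255≈0.0863, B'=241/255≈0.9451
K = 1 - max(R',G',B') = 1 - 241/255 = 14/255 = 0.05490… → 0.05
(1-R'-K)/(1-K) simplifies to (max-R)/max with max = 241:
C = (241-139)/241 = 102/241 = 0.42323… → 0.42
M = (241-22)/241 = 219/241 = 0.90871… → 0.91
Y = (241-241)/241 = 0/241 = 0 → 0.00
= CMYK(0.42, 0.91, 0.00, 0.05)


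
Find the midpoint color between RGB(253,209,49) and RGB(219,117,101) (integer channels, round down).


Midpoint: each channel = ⌊(C₁+C₂)/2⌋
R: ⌊(253+219)/2⌋ = 236
G: ⌊(209+117)/2⌋ = 163
B: ⌊(49+101)/2⌋ = 75
= RGB(236, 163, 75)


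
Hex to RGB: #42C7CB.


42 → 66 (R)
C7 → 199 (G)
CB → 203 (B)
= RGB(66, 199, 203)


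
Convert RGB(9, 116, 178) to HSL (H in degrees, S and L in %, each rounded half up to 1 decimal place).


Normalize: R'=9/255≈0.0353, G'=116/255≈0.4549, B'=178/255≈0.6980
Max=178/255, Min=9/255, Δ=Max-Min=169/255
L = (Max+Min)/2 = (178+9)/510 = 187/510 = 0.36666… → L = 36.7%
L ≤ 0.5 → S = Δ/(Max+Min) = 169/(178+9) = 169/187 = 0.90374… → S = 90.4%
(the 1/255 factors cancel in S and H, so raw channel differences can be used)
Max is B' → H = 60 × ((R-G)/Δ + 4) = 60 × ((9-116)/169 + 4)
  -107/169 + 4 = -0.6331… + 4 = 3.3668…
  H = 60 × 3.3668… = 202.011…° → H = 202.0°
= HSL(202.0°, 90.4%, 36.7%)


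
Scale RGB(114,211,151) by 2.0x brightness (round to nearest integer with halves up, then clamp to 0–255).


Multiply each channel by 2.0, round half up, clamp to [0, 255]
R: 114×2.0 = 228
G: 211×2.0 = 422 → clamp → 255
B: 151×2.0 = 302 → clamp → 255
= RGB(228, 255, 255)


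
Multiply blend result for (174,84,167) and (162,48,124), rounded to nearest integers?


Multiply: C = A×B/255, rounded to nearest integer
R: 174×162/255 = 28188/255 ≈ 110.541 → 111
G: 84×48/255 = 4032/255 ≈ 15.812 → 16
B: 167×124/255 = 20708/255 ≈ 81.208 → 81
= RGB(111, 16, 81)


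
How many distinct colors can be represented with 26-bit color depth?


Colors = 2^bits = 2^26
= 67,108,864 colors


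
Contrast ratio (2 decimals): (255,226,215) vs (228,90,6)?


Linearize each sRGB channel c=v/255: c/12.92 if c ≤ 0.04045 else ((c+0.055)/1.055)^2.4
L = 0.2126×R_lin + 0.7152×G_lin + 0.0722×B_lin
Color 1 (255,226,215):
  R=255: 255/255≈1.0000 > 0.04045 → ((1.0000+0.055)/1.055)^2.4 ≈ 1.00000
  G=226: 226/255≈0.8863 > 0.04045 → ((0.8863+0.055)/1.055)^2.4 ≈ 0.76052
  B=215: 215/255≈0.8431 > 0.04045 → ((0.8431+0.055)/1.055)^2.4 ≈ 0.67954
  L1 = 0.2126×1.00000 + 0.7152×0.76052 + 0.0722×0.67954 ≈ 0.80559
Color 2 (228,90,6):
  R=228: 228/255≈0.8941 > 0.04045 → ((0.8941+0.055)/1.055)^2.4 ≈ 0.77582
  G=90: 90/255≈0.3529 > 0.04045 → ((0.3529+0.055)/1.055)^2.4 ≈ 0.10224
  B=6: 6/255≈0.0235 ≤ 0.04045 → 0.0235/12.92 ≈ 0.00182
  L2 = 0.2126×0.77582 + 0.7152×0.10224 + 0.0722×0.00182 ≈ 0.23819
Lighter = 0.80559, Darker = 0.23819
Ratio = (L_lighter + 0.05) / (L_darker + 0.05)
Ratio = (0.80559 + 0.05) / (0.23819 + 0.05) = 0.85559 / 0.28819 ≈ 2.9688
Ratio ≈ 2.97:1


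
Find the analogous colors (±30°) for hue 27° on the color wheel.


Base hue: 27°
Left analog: (27 - 30) mod 360 = 357°
Right analog: (27 + 30) mod 360 = 57°
Analogous hues = 357° and 57°


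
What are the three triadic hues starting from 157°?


Triadic: equally spaced at 120° intervals
H1 = 157°
H2 = (157 + 120) mod 360 = 277°
H3 = (157 + 240) mod 360 = 37°
Triadic = 157°, 277°, 37°


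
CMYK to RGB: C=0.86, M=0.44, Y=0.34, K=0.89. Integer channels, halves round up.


R = 255 × (1-C) × (1-K) = 255 × 0.14 × 0.11 = 3.927 → 4
G = 255 × (1-M) × (1-K) = 255 × 0.56 × 0.11 = 15.708 → 16
B = 255 × (1-Y) × (1-K) = 255 × 0.66 × 0.11 = 18.513 → 19
= RGB(4, 16, 19)


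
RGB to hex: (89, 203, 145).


R = 89 → 59 (hex)
G = 203 → CB (hex)
B = 145 → 91 (hex)
Hex = #59CB91


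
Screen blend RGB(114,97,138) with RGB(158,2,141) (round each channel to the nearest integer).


Screen: C = 255 - (255-A)×(255-B)/255, rounded to nearest integer
R: 255 - (255-114)×(255-158)/255 = 255 - 13677/255 ≈ 255 - 53.635 = 201.365 → 201
G: 255 - (255-97)×(255-2)/255 = 255 - 39974/255 ≈ 255 - 156.761 = 98.239 → 98
B: 255 - (255-138)×(255-141)/255 = 255 - 13338/255 ≈ 255 - 52.306 = 202.694 → 203
= RGB(201, 98, 203)


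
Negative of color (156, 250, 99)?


Invert: (255-R, 255-G, 255-B)
R: 255-156 = 99
G: 255-250 = 5
B: 255-99 = 156
= RGB(99, 5, 156)


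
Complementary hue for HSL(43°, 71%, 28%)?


Complement = opposite side of color wheel = hue + 180°
H' = (43 + 180) mod 360 = 223°
S and L unchanged.
= HSL(223°, 71%, 28%)


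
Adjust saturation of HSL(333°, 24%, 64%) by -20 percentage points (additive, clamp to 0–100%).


Original S = 24%
Adjustment = -20 percentage points
New S = 24 + (-20) = 4
Clamp to [0, 100] → 4
= HSL(333°, 4%, 64%)


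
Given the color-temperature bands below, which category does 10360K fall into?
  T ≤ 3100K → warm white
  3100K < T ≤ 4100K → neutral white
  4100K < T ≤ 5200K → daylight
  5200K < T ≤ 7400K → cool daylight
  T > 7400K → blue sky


Temperature: 10360K
10360K > 7400K → blue sky
Classification: blue sky


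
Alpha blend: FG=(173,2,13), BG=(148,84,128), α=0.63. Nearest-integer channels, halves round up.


C = α×F + (1-α)×B, with 1-α = 0.37
R: 0.63×173 + 0.37×148 = 108.99 + 54.76 = 163.75 → 164
G: 0.63×2 + 0.37×84 = 1.26 + 31.08 = 32.34 → 32
B: 0.63×13 + 0.37×128 = 8.19 + 47.36 = 55.55 → 56
= RGB(164, 32, 56)


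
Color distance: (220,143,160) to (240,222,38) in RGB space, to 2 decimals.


d = √[(R₁-R₂)² + (G₁-G₂)² + (B₁-B₂)²]
d = √[(220-240)² + (143-222)² + (160-38)²]
d = √[400 + 6241 + 14884]
d = √21525
d ≈ 146.71


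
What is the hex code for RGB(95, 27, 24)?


R = 95 → 5F (hex)
G = 27 → 1B (hex)
B = 24 → 18 (hex)
Hex = #5F1B18


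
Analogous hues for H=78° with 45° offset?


Base hue: 78°
Left analog: (78 - 45) mod 360 = 33°
Right analog: (78 + 45) mod 360 = 123°
Analogous hues = 33° and 123°


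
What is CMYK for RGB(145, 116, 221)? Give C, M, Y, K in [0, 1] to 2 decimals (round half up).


R'=145/255≈0.5686, G'=116/255≈0.4549, B'=221/255≈0.8667
K = 1 - max(R',G',B') = 1 - 221/255 = 34/255 = 0.13333… → 0.13
(1-R'-K)/(1-K) simplifies to (max-R)/max with max = 221:
C = (221-145)/221 = 76/221 = 0.34389… → 0.34
M = (221-116)/221 = 105/221 = 0.47511… → 0.48
Y = (221-221)/221 = 0/221 = 0 → 0.00
= CMYK(0.34, 0.48, 0.00, 0.13)


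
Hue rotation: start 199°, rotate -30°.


New hue = (H + rotation) mod 360
New hue = (199 -30) mod 360
= 169 mod 360
= 169°


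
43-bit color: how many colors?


Colors = 2^bits = 2^43
= 8,796,093,022,208 colors


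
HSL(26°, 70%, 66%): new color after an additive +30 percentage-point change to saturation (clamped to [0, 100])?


Original S = 70%
Adjustment = +30 percentage points
New S = 70 + (30) = 100
Clamp to [0, 100] → 100
= HSL(26°, 100%, 66%)


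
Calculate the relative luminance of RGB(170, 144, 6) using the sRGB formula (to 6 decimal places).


Linearize each channel (sRGB transfer function): c = v/255; c_lin = c/12.92 if c ≤ 0.04045, else ((c+0.055)/1.055)^2.4
  R: 170/255 ≈ 0.666667 > 0.04045 → ((0.666667+0.055)/1.055)^2.4 ≈ 0.401978
  G: 144/255 ≈ 0.564706 > 0.04045 → ((0.564706+0.055)/1.055)^2.4 ≈ 0.278894
  B: 6/255 ≈ 0.023529 ≤ 0.04045 → 0.023529/12.92 ≈ 0.001821
R_lin = 0.401978, G_lin = 0.278894, B_lin = 0.001821
L = 0.2126×R + 0.7152×G + 0.0722×B
L = 0.2126×0.401978 + 0.7152×0.278894 + 0.0722×0.001821
L ≈ 0.285057


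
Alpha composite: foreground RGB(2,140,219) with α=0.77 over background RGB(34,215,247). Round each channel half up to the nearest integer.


C = α×F + (1-α)×B, with 1-α = 0.23
R: 0.77×2 + 0.23×34 = 1.54 + 7.82 = 9.36 → 9
G: 0.77×140 + 0.23×215 = 107.80 + 49.45 = 157.25 → 157
B: 0.77×219 + 0.23×247 = 168.63 + 56.81 = 225.44 → 225
= RGB(9, 157, 225)


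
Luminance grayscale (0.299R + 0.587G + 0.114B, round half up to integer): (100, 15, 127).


Gray = 0.299×R + 0.587×G + 0.114×B
Gray = 0.299×100 + 0.587×15 + 0.114×127
Gray = 29.900 + 8.805 + 14.478
Gray = 53.183 → round half up → 53
Gray = 53


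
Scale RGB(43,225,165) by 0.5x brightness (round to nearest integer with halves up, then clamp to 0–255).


Multiply each channel by 0.5, round half up, clamp to [0, 255]
R: 43×0.5 = 21.5 → round → 22
G: 225×0.5 = 112.5 → round → 113
B: 165×0.5 = 82.5 → round → 83
= RGB(22, 113, 83)


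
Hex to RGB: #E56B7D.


E5 → 229 (R)
6B → 107 (G)
7D → 125 (B)
= RGB(229, 107, 125)


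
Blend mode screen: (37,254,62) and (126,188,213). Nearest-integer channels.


Screen: C = 255 - (255-A)×(255-B)/255, rounded to nearest integer
R: 255 - (255-37)×(255-126)/255 = 255 - 28122/255 ≈ 255 - 110.282 = 144.718 → 145
G: 255 - (255-254)×(255-188)/255 = 255 - 67/255 ≈ 255 - 0.263 = 254.737 → 255
B: 255 - (255-62)×(255-213)/255 = 255 - 8106/255 ≈ 255 - 31.788 = 223.212 → 223
= RGB(145, 255, 223)


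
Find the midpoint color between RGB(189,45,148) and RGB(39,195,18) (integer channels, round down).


Midpoint: each channel = ⌊(C₁+C₂)/2⌋
R: ⌊(189+39)/2⌋ = 114
G: ⌊(45+195)/2⌋ = 120
B: ⌊(148+18)/2⌋ = 83
= RGB(114, 120, 83)


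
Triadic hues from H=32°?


Triadic: equally spaced at 120° intervals
H1 = 32°
H2 = (32 + 120) mod 360 = 152°
H3 = (32 + 240) mod 360 = 272°
Triadic = 32°, 152°, 272°


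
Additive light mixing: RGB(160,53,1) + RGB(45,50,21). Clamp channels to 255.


Additive: each channel = min(255, C₁+C₂)
R: 160+45 = 205 → 205
G: 53+50 = 103 → 103
B: 1+21 = 22 → 22
= RGB(205, 103, 22)


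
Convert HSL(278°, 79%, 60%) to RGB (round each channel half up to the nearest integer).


H=278°, S=0.79, L=0.60
C = (1-|2L-1|)×S = (1-|0.20|)×0.79 = 0.632
H' = H/60 = 278/60 ≈ 4.6333; X = C×(1-|H' mod 2 - 1|) ≈ 0.4003
m = L - C/2 = 0.60 - 0.316 = 0.284
Sector ⌊H'⌋ = 4 → (R',G',B') = (≈0.4003, 0.0, 0.632)
RGB = ((R'+m)×255, (G'+m)×255, (B'+m)×255) = (174.488, 72.42, 233.58)
Round half up → RGB(174, 72, 234)


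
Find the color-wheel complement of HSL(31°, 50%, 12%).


Complement = opposite side of color wheel = hue + 180°
H' = (31 + 180) mod 360 = 211°
S and L unchanged.
= HSL(211°, 50%, 12%)


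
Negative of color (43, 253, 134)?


Invert: (255-R, 255-G, 255-B)
R: 255-43 = 212
G: 255-253 = 2
B: 255-134 = 121
= RGB(212, 2, 121)


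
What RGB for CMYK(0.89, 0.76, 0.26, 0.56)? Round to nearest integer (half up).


R = 255 × (1-C) × (1-K) = 255 × 0.11 × 0.44 = 12.342 → 12
G = 255 × (1-M) × (1-K) = 255 × 0.24 × 0.44 = 26.928 → 27
B = 255 × (1-Y) × (1-K) = 255 × 0.74 × 0.44 = 83.028 → 83
= RGB(12, 27, 83)


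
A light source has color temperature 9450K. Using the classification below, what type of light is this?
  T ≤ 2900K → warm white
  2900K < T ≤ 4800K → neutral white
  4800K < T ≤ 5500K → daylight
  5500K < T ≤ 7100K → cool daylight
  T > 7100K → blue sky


Temperature: 9450K
9450K > 7100K → blue sky
Classification: blue sky


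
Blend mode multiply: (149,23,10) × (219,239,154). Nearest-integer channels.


Multiply: C = A×B/255, rounded to nearest integer
R: 149×219/255 = 32631/255 ≈ 127.965 → 128
G: 23×239/255 = 5497/255 ≈ 21.557 → 22
B: 10×154/255 = 1540/255 ≈ 6.039 → 6
= RGB(128, 22, 6)


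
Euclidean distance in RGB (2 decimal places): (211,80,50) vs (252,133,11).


d = √[(R₁-R₂)² + (G₁-G₂)² + (B₁-B₂)²]
d = √[(211-252)² + (80-133)² + (50-11)²]
d = √[1681 + 2809 + 1521]
d = √6011
d ≈ 77.53


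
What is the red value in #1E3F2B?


Color: #1E3F2B
R = 1E = 30
G = 3F = 63
B = 2B = 43
Red = 30


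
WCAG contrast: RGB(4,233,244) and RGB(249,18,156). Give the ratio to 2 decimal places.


Linearize each sRGB channel c=v/255: c/12.92 if c ≤ 0.04045 else ((c+0.055)/1.055)^2.4
L = 0.2126×R_lin + 0.7152×G_lin + 0.0722×B_lin
Color 1 (4,233,244):
  R=4: 4/255≈0.0157 ≤ 0.04045 → 0.0157/12.92 ≈ 0.00121
  G=233: 233/255≈0.9137 > 0.04045 → ((0.9137+0.055)/1.055)^2.4 ≈ 0.81485
  B=244: 244/255≈0.9569 > 0.04045 → ((0.9569+0.055)/1.055)^2.4 ≈ 0.90466
  L1 = 0.2126×0.00121 + 0.7152×0.81485 + 0.0722×0.90466 ≈ 0.64835
Color 2 (249,18,156):
  R=249: 249/255≈0.9765 > 0.04045 → ((0.9765+0.055)/1.055)^2.4 ≈ 0.94731
  G=18: 18/255≈0.0706 > 0.04045 → ((0.0706+0.055)/1.055)^2.4 ≈ 0.00605
  B=156: 156/255≈0.6118 > 0.04045 → ((0.6118+0.055)/1.055)^2.4 ≈ 0.33245
  L2 = 0.2126×0.94731 + 0.7152×0.00605 + 0.0722×0.33245 ≈ 0.22973
Lighter = 0.64835, Darker = 0.22973
Ratio = (L_lighter + 0.05) / (L_darker + 0.05)
Ratio = (0.64835 + 0.05) / (0.22973 + 0.05) = 0.69835 / 0.27973 ≈ 2.4966
Ratio ≈ 2.50:1


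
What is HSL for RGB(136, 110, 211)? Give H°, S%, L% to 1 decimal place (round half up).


Normalize: R'=136/255≈0.5333, G'=110/255≈0.4314, B'=211/255≈0.8275
Max=211/255, Min=110/255, Δ=Max-Min=101/255
L = (Max+Min)/2 = (211+110)/510 = 321/510 = 0.62941… → L = 62.9%
L > 0.5 → S = Δ/(2-Max-Min) = 101/(510-211-110) = 101/189 = 0.53439… → S = 53.4%
(the 1/255 factors cancel in S and H, so raw channel differences can be used)
Max is B' → H = 60 × ((R-G)/Δ + 4) = 60 × ((136-110)/101 + 4)
  26/101 + 4 = 0.2574… + 4 = 4.2574…
  H = 60 × 4.2574… = 255.445…° → H = 255.4°
= HSL(255.4°, 53.4%, 62.9%)


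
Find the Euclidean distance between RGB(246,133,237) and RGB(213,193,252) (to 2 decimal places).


d = √[(R₁-R₂)² + (G₁-G₂)² + (B₁-B₂)²]
d = √[(246-213)² + (133-193)² + (237-252)²]
d = √[1089 + 3600 + 225]
d = √4914
d ≈ 70.10


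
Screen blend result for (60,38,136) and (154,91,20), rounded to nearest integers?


Screen: C = 255 - (255-A)×(255-B)/255, rounded to nearest integer
R: 255 - (255-60)×(255-154)/255 = 255 - 19695/255 ≈ 255 - 77.235 = 177.765 → 178
G: 255 - (255-38)×(255-91)/255 = 255 - 35588/255 ≈ 255 - 139.561 = 115.439 → 115
B: 255 - (255-136)×(255-20)/255 = 255 - 27965/255 ≈ 255 - 109.667 = 145.333 → 145
= RGB(178, 115, 145)


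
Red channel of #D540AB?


Color: #D540AB
R = D5 = 213
G = 40 = 64
B = AB = 171
Red = 213


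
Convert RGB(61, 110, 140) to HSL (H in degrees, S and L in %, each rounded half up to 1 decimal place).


Normalize: R'=61/255≈0.2392, G'=110/255≈0.4314, B'=140/255≈0.5490
Max=140/255, Min=61/255, Δ=Max-Min=79/255
L = (Max+Min)/2 = (140+61)/510 = 201/510 = 0.39411… → L = 39.4%
L ≤ 0.5 → S = Δ/(Max+Min) = 79/(140+61) = 79/201 = 0.39303… → S = 39.3%
(the 1/255 factors cancel in S and H, so raw channel differences can be used)
Max is B' → H = 60 × ((R-G)/Δ + 4) = 60 × ((61-110)/79 + 4)
  -49/79 + 4 = -0.6202… + 4 = 3.3797…
  H = 60 × 3.3797… = 202.784…° → H = 202.8°
= HSL(202.8°, 39.3%, 39.4%)


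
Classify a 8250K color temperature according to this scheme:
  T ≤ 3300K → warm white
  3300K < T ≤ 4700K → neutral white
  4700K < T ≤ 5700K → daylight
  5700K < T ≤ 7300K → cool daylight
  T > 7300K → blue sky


Temperature: 8250K
8250K > 7300K → blue sky
Classification: blue sky


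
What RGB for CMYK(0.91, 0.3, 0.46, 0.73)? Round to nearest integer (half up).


R = 255 × (1-C) × (1-K) = 255 × 0.09 × 0.27 = 6.1965 → 6
G = 255 × (1-M) × (1-K) = 255 × 0.70 × 0.27 = 48.195 → 48
B = 255 × (1-Y) × (1-K) = 255 × 0.54 × 0.27 = 37.179 → 37
= RGB(6, 48, 37)


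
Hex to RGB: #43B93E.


43 → 67 (R)
B9 → 185 (G)
3E → 62 (B)
= RGB(67, 185, 62)


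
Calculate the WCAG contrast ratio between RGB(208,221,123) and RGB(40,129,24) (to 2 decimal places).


Linearize each sRGB channel c=v/255: c/12.92 if c ≤ 0.04045 else ((c+0.055)/1.055)^2.4
L = 0.2126×R_lin + 0.7152×G_lin + 0.0722×B_lin
Color 1 (208,221,123):
  R=208: 208/255≈0.8157 > 0.04045 → ((0.8157+0.055)/1.055)^2.4 ≈ 0.63076
  G=221: 221/255≈0.8667 > 0.04045 → ((0.8667+0.055)/1.055)^2.4 ≈ 0.72306
  B=123: 123/255≈0.4824 > 0.04045 → ((0.4824+0.055)/1.055)^2.4 ≈ 0.19807
  L1 = 0.2126×0.63076 + 0.7152×0.72306 + 0.0722×0.19807 ≈ 0.66553
Color 2 (40,129,24):
  R=40: 40/255≈0.1569 > 0.04045 → ((0.1569+0.055)/1.055)^2.4 ≈ 0.02122
  G=129: 129/255≈0.5059 > 0.04045 → ((0.5059+0.055)/1.055)^2.4 ≈ 0.21953
  B=24: 24/255≈0.0941 > 0.04045 → ((0.0941+0.055)/1.055)^2.4 ≈ 0.00913
  L2 = 0.2126×0.02122 + 0.7152×0.21953 + 0.0722×0.00913 ≈ 0.16218
Lighter = 0.66553, Darker = 0.16218
Ratio = (L_lighter + 0.05) / (L_darker + 0.05)
Ratio = (0.66553 + 0.05) / (0.16218 + 0.05) = 0.71553 / 0.21218 ≈ 3.3723
Ratio ≈ 3.37:1


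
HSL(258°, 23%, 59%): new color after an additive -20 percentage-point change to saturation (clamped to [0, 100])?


Original S = 23%
Adjustment = -20 percentage points
New S = 23 + (-20) = 3
Clamp to [0, 100] → 3
= HSL(258°, 3%, 59%)


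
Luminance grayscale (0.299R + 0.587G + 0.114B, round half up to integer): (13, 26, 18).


Gray = 0.299×R + 0.587×G + 0.114×B
Gray = 0.299×13 + 0.587×26 + 0.114×18
Gray = 3.887 + 15.262 + 2.052
Gray = 21.201 → round half up → 21
Gray = 21


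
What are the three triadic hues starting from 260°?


Triadic: equally spaced at 120° intervals
H1 = 260°
H2 = (260 + 120) mod 360 = 20°
H3 = (260 + 240) mod 360 = 140°
Triadic = 260°, 20°, 140°


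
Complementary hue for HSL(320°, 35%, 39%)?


Complement = opposite side of color wheel = hue + 180°
H' = (320 + 180) mod 360 = 140°
S and L unchanged.
= HSL(140°, 35%, 39%)


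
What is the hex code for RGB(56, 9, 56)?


R = 56 → 38 (hex)
G = 9 → 09 (hex)
B = 56 → 38 (hex)
Hex = #380938


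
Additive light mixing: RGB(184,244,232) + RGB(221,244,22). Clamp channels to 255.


Additive: each channel = min(255, C₁+C₂)
R: 184+221 = 405 → 255
G: 244+244 = 488 → 255
B: 232+22 = 254 → 254
= RGB(255, 255, 254)


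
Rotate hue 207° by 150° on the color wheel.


New hue = (H + rotation) mod 360
New hue = (207 + 150) mod 360
= 357 mod 360
= 357°


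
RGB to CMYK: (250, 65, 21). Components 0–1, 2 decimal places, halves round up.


R'=250/255≈0.9804, G'=65/255≈0.2549, B'=21/255≈0.0824
K = 1 - max(R',G',B') = 1 - 250/255 = 5/255 = 0.01960… → 0.02
(1-R'-K)/(1-K) simplifies to (max-R)/max with max = 250:
C = (250-250)/250 = 0/250 = 0 → 0.00
M = (250-65)/250 = 185/250 = 0.74 → 0.74
Y = (250-21)/250 = 229/250 = 0.916 → 0.92
= CMYK(0.00, 0.74, 0.92, 0.02)


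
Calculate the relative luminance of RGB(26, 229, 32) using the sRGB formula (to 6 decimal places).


Linearize each channel (sRGB transfer function): c = v/255; c_lin = c/12.92 if c ≤ 0.04045, else ((c+0.055)/1.055)^2.4
  R: 26/255 ≈ 0.101961 > 0.04045 → ((0.101961+0.055)/1.055)^2.4 ≈ 0.010330
  G: 229/255 ≈ 0.898039 > 0.04045 → ((0.898039+0.055)/1.055)^2.4 ≈ 0.783538
  B: 32/255 ≈ 0.125490 > 0.04045 → ((0.125490+0.055)/1.055)^2.4 ≈ 0.014444
R_lin = 0.010330, G_lin = 0.783538, B_lin = 0.014444
L = 0.2126×R + 0.7152×G + 0.0722×B
L = 0.2126×0.010330 + 0.7152×0.783538 + 0.0722×0.014444
L ≈ 0.563625


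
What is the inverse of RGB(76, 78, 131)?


Invert: (255-R, 255-G, 255-B)
R: 255-76 = 179
G: 255-78 = 177
B: 255-131 = 124
= RGB(179, 177, 124)


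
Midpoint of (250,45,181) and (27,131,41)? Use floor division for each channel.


Midpoint: each channel = ⌊(C₁+C₂)/2⌋
R: ⌊(250+27)/2⌋ = 138
G: ⌊(45+131)/2⌋ = 88
B: ⌊(181+41)/2⌋ = 111
= RGB(138, 88, 111)


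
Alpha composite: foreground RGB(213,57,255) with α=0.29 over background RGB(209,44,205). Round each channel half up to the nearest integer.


C = α×F + (1-α)×B, with 1-α = 0.71
R: 0.29×213 + 0.71×209 = 61.77 + 148.39 = 210.16 → 210
G: 0.29×57 + 0.71×44 = 16.53 + 31.24 = 47.77 → 48
B: 0.29×255 + 0.71×205 = 73.95 + 145.55 = 219.50 → 220
= RGB(210, 48, 220)


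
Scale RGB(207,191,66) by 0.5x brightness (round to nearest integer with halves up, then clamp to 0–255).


Multiply each channel by 0.5, round half up, clamp to [0, 255]
R: 207×0.5 = 103.5 → round → 104
G: 191×0.5 = 95.5 → round → 96
B: 66×0.5 = 33
= RGB(104, 96, 33)


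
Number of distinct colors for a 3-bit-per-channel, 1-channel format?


Total bits = 3 bits/channel × 1 channels = 3 bits
Distinct colors = 2^3
= 8 colors


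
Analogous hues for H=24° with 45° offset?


Base hue: 24°
Left analog: (24 - 45) mod 360 = 339°
Right analog: (24 + 45) mod 360 = 69°
Analogous hues = 339° and 69°


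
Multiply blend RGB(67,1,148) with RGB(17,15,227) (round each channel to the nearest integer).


Multiply: C = A×B/255, rounded to nearest integer
R: 67×17/255 = 1139/255 ≈ 4.467 → 4
G: 1×15/255 = 15/255 ≈ 0.059 → 0
B: 148×227/255 = 33596/255 ≈ 131.749 → 132
= RGB(4, 0, 132)


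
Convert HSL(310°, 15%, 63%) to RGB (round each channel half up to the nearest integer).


H=310°, S=0.15, L=0.63
C = (1-|2L-1|)×S = (1-|0.26|)×0.15 = 0.111
H' = H/60 = 310/60 ≈ 5.1667; X = C×(1-|H' mod 2 - 1|) = 0.0925
m = L - C/2 = 0.63 - 0.0555 = 0.5745
Sector ⌊H'⌋ = 5 → (R',G',B') = (0.111, 0.0, 0.0925)
RGB = ((R'+m)×255, (G'+m)×255, (B'+m)×255) = (174.8025, 146.4975, 170.085)
Round half up → RGB(175, 146, 170)


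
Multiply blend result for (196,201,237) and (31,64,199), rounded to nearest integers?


Multiply: C = A×B/255, rounded to nearest integer
R: 196×31/255 = 6076/255 ≈ 23.827 → 24
G: 201×64/255 = 12864/255 ≈ 50.447 → 50
B: 237×199/255 = 47163/255 ≈ 184.953 → 185
= RGB(24, 50, 185)


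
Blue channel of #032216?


Color: #032216
R = 03 = 3
G = 22 = 34
B = 16 = 22
Blue = 22


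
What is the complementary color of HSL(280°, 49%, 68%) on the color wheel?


Complement = opposite side of color wheel = hue + 180°
H' = (280 + 180) mod 360 = 100°
S and L unchanged.
= HSL(100°, 49%, 68%)


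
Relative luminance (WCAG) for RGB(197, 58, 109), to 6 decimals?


Linearize each channel (sRGB transfer function): c = v/255; c_lin = c/12.92 if c ≤ 0.04045, else ((c+0.055)/1.055)^2.4
  R: 197/255 ≈ 0.772549 > 0.04045 → ((0.772549+0.055)/1.055)^2.4 ≈ 0.558340
  G: 58/255 ≈ 0.227451 > 0.04045 → ((0.227451+0.055)/1.055)^2.4 ≈ 0.042311
  B: 109/255 ≈ 0.427451 > 0.04045 → ((0.427451+0.055)/1.055)^2.4 ≈ 0.152926
R_lin = 0.558340, G_lin = 0.042311, B_lin = 0.152926
L = 0.2126×R + 0.7152×G + 0.0722×B
L = 0.2126×0.558340 + 0.7152×0.042311 + 0.0722×0.152926
L ≈ 0.160006


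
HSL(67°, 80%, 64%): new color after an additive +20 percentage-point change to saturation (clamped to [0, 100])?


Original S = 80%
Adjustment = +20 percentage points
New S = 80 + (20) = 100
Clamp to [0, 100] → 100
= HSL(67°, 100%, 64%)


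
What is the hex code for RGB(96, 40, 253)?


R = 96 → 60 (hex)
G = 40 → 28 (hex)
B = 253 → FD (hex)
Hex = #6028FD


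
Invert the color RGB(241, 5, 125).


Invert: (255-R, 255-G, 255-B)
R: 255-241 = 14
G: 255-5 = 250
B: 255-125 = 130
= RGB(14, 250, 130)


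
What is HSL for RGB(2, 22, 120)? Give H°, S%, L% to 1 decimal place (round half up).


Normalize: R'=2/255≈0.0078, G'=22/255≈0.0863, B'=120/255≈0.4706
Max=120/255, Min=2/255, Δ=Max-Min=118/255
L = (Max+Min)/2 = (120+2)/510 = 122/510 = 0.23921… → L = 23.9%
L ≤ 0.5 → S = Δ/(Max+Min) = 118/(120+2) = 118/122 = 0.96721… → S = 96.7%
(the 1/255 factors cancel in S and H, so raw channel differences can be used)
Max is B' → H = 60 × ((R-G)/Δ + 4) = 60 × ((2-22)/118 + 4)
  -20/118 + 4 = -0.1694… + 4 = 3.8305…
  H = 60 × 3.8305… = 229.830…° → H = 229.8°
= HSL(229.8°, 96.7%, 23.9%)


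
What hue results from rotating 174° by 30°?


New hue = (H + rotation) mod 360
New hue = (174 + 30) mod 360
= 204 mod 360
= 204°


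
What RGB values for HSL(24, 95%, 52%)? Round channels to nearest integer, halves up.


H=24°, S=0.95, L=0.52
C = (1-|2L-1|)×S = (1-|0.04|)×0.95 = 0.912
H' = H/60 = 24/60 ≈ 0.4000; X = C×(1-|H' mod 2 - 1|) = 0.3648
m = L - C/2 = 0.52 - 0.456 = 0.064
Sector ⌊H'⌋ = 0 → (R',G',B') = (0.912, 0.3648, 0.0)
RGB = ((R'+m)×255, (G'+m)×255, (B'+m)×255) = (248.88, 109.344, 16.32)
Round half up → RGB(249, 109, 16)


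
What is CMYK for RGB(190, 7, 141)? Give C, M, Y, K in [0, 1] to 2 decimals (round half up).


R'=190/255≈0.7451, G'=7/255≈0.0275, B'=141/255≈0.5529
K = 1 - max(R',G',B') = 1 - 190/255 = 65/255 = 0.25490… → 0.25
(1-R'-K)/(1-K) simplifies to (max-R)/max with max = 190:
C = (190-190)/190 = 0/190 = 0 → 0.00
M = (190-7)/190 = 183/190 = 0.96315… → 0.96
Y = (190-141)/190 = 49/190 = 0.25789… → 0.26
= CMYK(0.00, 0.96, 0.26, 0.25)


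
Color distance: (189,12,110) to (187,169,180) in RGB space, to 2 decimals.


d = √[(R₁-R₂)² + (G₁-G₂)² + (B₁-B₂)²]
d = √[(189-187)² + (12-169)² + (110-180)²]
d = √[4 + 24649 + 4900]
d = √29553
d ≈ 171.91


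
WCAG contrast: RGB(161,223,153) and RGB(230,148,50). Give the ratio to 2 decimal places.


Linearize each sRGB channel c=v/255: c/12.92 if c ≤ 0.04045 else ((c+0.055)/1.055)^2.4
L = 0.2126×R_lin + 0.7152×G_lin + 0.0722×B_lin
Color 1 (161,223,153):
  R=161: 161/255≈0.6314 > 0.04045 → ((0.6314+0.055)/1.055)^2.4 ≈ 0.35640
  G=223: 223/255≈0.8745 > 0.04045 → ((0.8745+0.055)/1.055)^2.4 ≈ 0.73791
  B=153: 153/255≈0.6000 > 0.04045 → ((0.6000+0.055)/1.055)^2.4 ≈ 0.31855
  L1 = 0.2126×0.35640 + 0.7152×0.73791 + 0.0722×0.31855 ≈ 0.62652
Color 2 (230,148,50):
  R=230: 230/255≈0.9020 > 0.04045 → ((0.9020+0.055)/1.055)^2.4 ≈ 0.79130
  G=148: 148/255≈0.5804 > 0.04045 → ((0.5804+0.055)/1.055)^2.4 ≈ 0.29614
  B=50: 50/255≈0.1961 > 0.04045 → ((0.1961+0.055)/1.055)^2.4 ≈ 0.03190
  L2 = 0.2126×0.79130 + 0.7152×0.29614 + 0.0722×0.03190 ≈ 0.38233
Lighter = 0.62652, Darker = 0.38233
Ratio = (L_lighter + 0.05) / (L_darker + 0.05)
Ratio = (0.62652 + 0.05) / (0.38233 + 0.05) = 0.67652 / 0.43233 ≈ 1.5648
Ratio ≈ 1.56:1


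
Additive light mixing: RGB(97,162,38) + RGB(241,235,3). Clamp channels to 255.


Additive: each channel = min(255, C₁+C₂)
R: 97+241 = 338 → 255
G: 162+235 = 397 → 255
B: 38+3 = 41 → 41
= RGB(255, 255, 41)


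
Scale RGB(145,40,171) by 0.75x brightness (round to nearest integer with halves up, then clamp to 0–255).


Multiply each channel by 0.75, round half up, clamp to [0, 255]
R: 145×0.75 = 108.75 → round → 109
G: 40×0.75 = 30
B: 171×0.75 = 128.25 → round → 128
= RGB(109, 30, 128)


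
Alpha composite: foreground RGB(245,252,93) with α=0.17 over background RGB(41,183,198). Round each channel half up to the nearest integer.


C = α×F + (1-α)×B, with 1-α = 0.83
R: 0.17×245 + 0.83×41 = 41.65 + 34.03 = 75.68 → 76
G: 0.17×252 + 0.83×183 = 42.84 + 151.89 = 194.73 → 195
B: 0.17×93 + 0.83×198 = 15.81 + 164.34 = 180.15 → 180
= RGB(76, 195, 180)


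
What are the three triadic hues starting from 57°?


Triadic: equally spaced at 120° intervals
H1 = 57°
H2 = (57 + 120) mod 360 = 177°
H3 = (57 + 240) mod 360 = 297°
Triadic = 57°, 177°, 297°


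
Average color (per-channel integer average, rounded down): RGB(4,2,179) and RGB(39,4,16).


Midpoint: each channel = ⌊(C₁+C₂)/2⌋
R: ⌊(4+39)/2⌋ = 21
G: ⌊(2+4)/2⌋ = 3
B: ⌊(179+16)/2⌋ = 97
= RGB(21, 3, 97)


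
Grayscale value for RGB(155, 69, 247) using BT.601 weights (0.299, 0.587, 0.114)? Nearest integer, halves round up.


Gray = 0.299×R + 0.587×G + 0.114×B
Gray = 0.299×155 + 0.587×69 + 0.114×247
Gray = 46.345 + 40.503 + 28.158
Gray = 115.006 → round half up → 115
Gray = 115


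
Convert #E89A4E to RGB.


E8 → 232 (R)
9A → 154 (G)
4E → 78 (B)
= RGB(232, 154, 78)


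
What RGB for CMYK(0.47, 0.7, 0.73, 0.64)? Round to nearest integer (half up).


R = 255 × (1-C) × (1-K) = 255 × 0.53 × 0.36 = 48.654 → 49
G = 255 × (1-M) × (1-K) = 255 × 0.30 × 0.36 = 27.54 → 28
B = 255 × (1-Y) × (1-K) = 255 × 0.27 × 0.36 = 24.786 → 25
= RGB(49, 28, 25)


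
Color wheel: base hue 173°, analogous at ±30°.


Base hue: 173°
Left analog: (173 - 30) mod 360 = 143°
Right analog: (173 + 30) mod 360 = 203°
Analogous hues = 143° and 203°


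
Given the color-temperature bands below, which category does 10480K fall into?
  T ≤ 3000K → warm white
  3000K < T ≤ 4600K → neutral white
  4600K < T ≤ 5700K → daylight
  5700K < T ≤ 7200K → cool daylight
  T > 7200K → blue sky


Temperature: 10480K
10480K > 7200K → blue sky
Classification: blue sky


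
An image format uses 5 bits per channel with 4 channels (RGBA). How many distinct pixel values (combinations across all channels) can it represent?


Total bits = 5 bits/channel × 4 channels = 20 bits
Distinct pixel values = 2^20
= 1,048,576 pixel values


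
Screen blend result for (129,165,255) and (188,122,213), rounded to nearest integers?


Screen: C = 255 - (255-A)×(255-B)/255, rounded to nearest integer
R: 255 - (255-129)×(255-188)/255 = 255 - 8442/255 ≈ 255 - 33.106 = 221.894 → 222
G: 255 - (255-165)×(255-122)/255 = 255 - 11970/255 ≈ 255 - 46.941 = 208.059 → 208
B: 255 - (255-255)×(255-213)/255 = 255 - 0/255 ≈ 255 - 0.000 = 255.000 → 255
= RGB(222, 208, 255)


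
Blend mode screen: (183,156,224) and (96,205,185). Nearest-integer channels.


Screen: C = 255 - (255-A)×(255-B)/255, rounded to nearest integer
R: 255 - (255-183)×(255-96)/255 = 255 - 11448/255 ≈ 255 - 44.894 = 210.106 → 210
G: 255 - (255-156)×(255-205)/255 = 255 - 4950/255 ≈ 255 - 19.412 = 235.588 → 236
B: 255 - (255-224)×(255-185)/255 = 255 - 2170/255 ≈ 255 - 8.510 = 246.490 → 246
= RGB(210, 236, 246)


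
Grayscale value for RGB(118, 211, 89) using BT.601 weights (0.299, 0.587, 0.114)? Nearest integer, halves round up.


Gray = 0.299×R + 0.587×G + 0.114×B
Gray = 0.299×118 + 0.587×211 + 0.114×89
Gray = 35.282 + 123.857 + 10.146
Gray = 169.285 → round half up → 169
Gray = 169


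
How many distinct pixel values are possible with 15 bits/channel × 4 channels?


Total bits = 15 bits/channel × 4 channels = 60 bits
Distinct pixel values = 2^60
= 1,152,921,504,606,846,976 pixel values


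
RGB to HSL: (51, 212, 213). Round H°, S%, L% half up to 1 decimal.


Normalize: R'=51/255≈0.2000, G'=212/255≈0.8314, B'=213/255≈0.8353
Max=213/255, Min=51/255, Δ=Max-Min=162/255
L = (Max+Min)/2 = (213+51)/510 = 264/510 = 0.51764… → L = 51.8%
L > 0.5 → S = Δ/(2-Max-Min) = 162/(510-213-51) = 162/246 = 0.65853… → S = 65.9%
(the 1/255 factors cancel in S and H, so raw channel differences can be used)
Max is B' → H = 60 × ((R-G)/Δ + 4) = 60 × ((51-212)/162 + 4)
  -161/162 + 4 = -0.9938… + 4 = 3.0061…
  H = 60 × 3.0061… = 180.370…° → H = 180.4°
= HSL(180.4°, 65.9%, 51.8%)


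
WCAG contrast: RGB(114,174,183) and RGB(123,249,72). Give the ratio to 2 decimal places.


Linearize each sRGB channel c=v/255: c/12.92 if c ≤ 0.04045 else ((c+0.055)/1.055)^2.4
L = 0.2126×R_lin + 0.7152×G_lin + 0.0722×B_lin
Color 1 (114,174,183):
  R=114: 114/255≈0.4471 > 0.04045 → ((0.4471+0.055)/1.055)^2.4 ≈ 0.16827
  G=174: 174/255≈0.6824 > 0.04045 → ((0.6824+0.055)/1.055)^2.4 ≈ 0.42327
  B=183: 183/255≈0.7176 > 0.04045 → ((0.7176+0.055)/1.055)^2.4 ≈ 0.47353
  L1 = 0.2126×0.16827 + 0.7152×0.42327 + 0.0722×0.47353 ≈ 0.37268
Color 2 (123,249,72):
  R=123: 123/255≈0.4824 > 0.04045 → ((0.4824+0.055)/1.055)^2.4 ≈ 0.19807
  G=249: 249/255≈0.9765 > 0.04045 → ((0.9765+0.055)/1.055)^2.4 ≈ 0.94731
  B=72: 72/255≈0.2824 > 0.04045 → ((0.2824+0.055)/1.055)^2.4 ≈ 0.06480
  L2 = 0.2126×0.19807 + 0.7152×0.94731 + 0.0722×0.06480 ≈ 0.72430
Lighter = 0.72430, Darker = 0.37268
Ratio = (L_lighter + 0.05) / (L_darker + 0.05)
Ratio = (0.72430 + 0.05) / (0.37268 + 0.05) = 0.77430 / 0.42268 ≈ 1.8319
Ratio ≈ 1.83:1


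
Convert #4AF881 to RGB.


4A → 74 (R)
F8 → 248 (G)
81 → 129 (B)
= RGB(74, 248, 129)


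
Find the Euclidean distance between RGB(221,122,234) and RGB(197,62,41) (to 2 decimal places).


d = √[(R₁-R₂)² + (G₁-G₂)² + (B₁-B₂)²]
d = √[(221-197)² + (122-62)² + (234-41)²]
d = √[576 + 3600 + 37249]
d = √41425
d ≈ 203.53


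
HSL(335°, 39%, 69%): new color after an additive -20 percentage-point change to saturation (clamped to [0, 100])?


Original S = 39%
Adjustment = -20 percentage points
New S = 39 + (-20) = 19
Clamp to [0, 100] → 19
= HSL(335°, 19%, 69%)


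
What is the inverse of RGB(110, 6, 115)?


Invert: (255-R, 255-G, 255-B)
R: 255-110 = 145
G: 255-6 = 249
B: 255-115 = 140
= RGB(145, 249, 140)


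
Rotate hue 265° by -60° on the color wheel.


New hue = (H + rotation) mod 360
New hue = (265 -60) mod 360
= 205 mod 360
= 205°


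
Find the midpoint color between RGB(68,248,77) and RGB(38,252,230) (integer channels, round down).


Midpoint: each channel = ⌊(C₁+C₂)/2⌋
R: ⌊(68+38)/2⌋ = 53
G: ⌊(248+252)/2⌋ = 250
B: ⌊(77+230)/2⌋ = 153
= RGB(53, 250, 153)


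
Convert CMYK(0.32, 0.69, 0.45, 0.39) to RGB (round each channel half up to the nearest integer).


R = 255 × (1-C) × (1-K) = 255 × 0.68 × 0.61 = 105.774 → 106
G = 255 × (1-M) × (1-K) = 255 × 0.31 × 0.61 = 48.2205 → 48
B = 255 × (1-Y) × (1-K) = 255 × 0.55 × 0.61 = 85.5525 → 86
= RGB(106, 48, 86)


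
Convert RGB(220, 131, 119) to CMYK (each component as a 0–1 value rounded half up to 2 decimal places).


R'=220/255≈0.8627, G'=131/255≈0.5137, B'=119/255≈0.4667
K = 1 - max(R',G',B') = 1 - 220/255 = 35/255 = 0.13725… → 0.14
(1-R'-K)/(1-K) simplifies to (max-R)/max with max = 220:
C = (220-220)/220 = 0/220 = 0 → 0.00
M = (220-131)/220 = 89/220 = 0.40454… → 0.40
Y = (220-119)/220 = 101/220 = 0.45909… → 0.46
= CMYK(0.00, 0.40, 0.46, 0.14)


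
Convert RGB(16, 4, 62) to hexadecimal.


R = 16 → 10 (hex)
G = 4 → 04 (hex)
B = 62 → 3E (hex)
Hex = #10043E


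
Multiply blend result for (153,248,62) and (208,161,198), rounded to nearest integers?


Multiply: C = A×B/255, rounded to nearest integer
R: 153×208/255 = 31824/255 ≈ 124.800 → 125
G: 248×161/255 = 39928/255 ≈ 156.580 → 157
B: 62×198/255 = 12276/255 ≈ 48.141 → 48
= RGB(125, 157, 48)


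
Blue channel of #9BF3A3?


Color: #9BF3A3
R = 9B = 155
G = F3 = 243
B = A3 = 163
Blue = 163


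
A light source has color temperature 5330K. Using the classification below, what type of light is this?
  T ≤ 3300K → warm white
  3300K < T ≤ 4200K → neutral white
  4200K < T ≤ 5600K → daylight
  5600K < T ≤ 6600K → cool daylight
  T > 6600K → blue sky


Temperature: 5330K
4200K < 5330K ≤ 5600K → daylight
Classification: daylight


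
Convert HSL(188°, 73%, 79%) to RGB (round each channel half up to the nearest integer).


H=188°, S=0.73, L=0.79
C = (1-|2L-1|)×S = (1-|0.58|)×0.73 = 0.3066
H' = H/60 = 188/60 ≈ 3.1333; X = C×(1-|H' mod 2 - 1|) = 0.26572
m = L - C/2 = 0.79 - 0.1533 = 0.6367
Sector ⌊H'⌋ = 3 → (R',G',B') = (0.0, 0.26572, 0.3066)
RGB = ((R'+m)×255, (G'+m)×255, (B'+m)×255) = (162.3585, 230.1171, 240.5415)
Round half up → RGB(162, 230, 241)


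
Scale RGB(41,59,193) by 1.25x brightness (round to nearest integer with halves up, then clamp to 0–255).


Multiply each channel by 1.25, round half up, clamp to [0, 255]
R: 41×1.25 = 51.25 → round → 51
G: 59×1.25 = 73.75 → round → 74
B: 193×1.25 = 241.25 → round → 241
= RGB(51, 74, 241)


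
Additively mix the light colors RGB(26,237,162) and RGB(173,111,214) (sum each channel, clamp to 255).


Additive: each channel = min(255, C₁+C₂)
R: 26+173 = 199 → 199
G: 237+111 = 348 → 255
B: 162+214 = 376 → 255
= RGB(199, 255, 255)


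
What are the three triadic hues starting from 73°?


Triadic: equally spaced at 120° intervals
H1 = 73°
H2 = (73 + 120) mod 360 = 193°
H3 = (73 + 240) mod 360 = 313°
Triadic = 73°, 193°, 313°


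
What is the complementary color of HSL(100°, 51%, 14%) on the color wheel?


Complement = opposite side of color wheel = hue + 180°
H' = (100 + 180) mod 360 = 280°
S and L unchanged.
= HSL(280°, 51%, 14%)


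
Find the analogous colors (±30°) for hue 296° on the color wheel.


Base hue: 296°
Left analog: (296 - 30) mod 360 = 266°
Right analog: (296 + 30) mod 360 = 326°
Analogous hues = 266° and 326°


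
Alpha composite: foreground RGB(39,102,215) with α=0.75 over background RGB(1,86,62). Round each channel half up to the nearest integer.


C = α×F + (1-α)×B, with 1-α = 0.25
R: 0.75×39 + 0.25×1 = 29.25 + 0.25 = 29.50 → 30
G: 0.75×102 + 0.25×86 = 76.50 + 21.50 = 98.00 → 98
B: 0.75×215 + 0.25×62 = 161.25 + 15.50 = 176.75 → 177
= RGB(30, 98, 177)


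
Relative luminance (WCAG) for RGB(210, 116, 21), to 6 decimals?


Linearize each channel (sRGB transfer function): c = v/255; c_lin = c/12.92 if c ≤ 0.04045, else ((c+0.055)/1.055)^2.4
  R: 210/255 ≈ 0.823529 > 0.04045 → ((0.823529+0.055)/1.055)^2.4 ≈ 0.644480
  G: 116/255 ≈ 0.454902 > 0.04045 → ((0.454902+0.055)/1.055)^2.4 ≈ 0.174647
  B: 21/255 ≈ 0.082353 > 0.04045 → ((0.082353+0.055)/1.055)^2.4 ≈ 0.007499
R_lin = 0.644480, G_lin = 0.174647, B_lin = 0.007499
L = 0.2126×R + 0.7152×G + 0.0722×B
L = 0.2126×0.644480 + 0.7152×0.174647 + 0.0722×0.007499
L ≈ 0.262466


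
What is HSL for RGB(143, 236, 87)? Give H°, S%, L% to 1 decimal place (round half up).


Normalize: R'=143/255≈0.5608, G'=236/255≈0.9255, B'=87/255≈0.3412
Max=236/255, Min=87/255, Δ=Max-Min=149/255
L = (Max+Min)/2 = (236+87)/510 = 323/510 = 0.63333… → L = 63.3%
L > 0.5 → S = Δ/(2-Max-Min) = 149/(510-236-87) = 149/187 = 0.79679… → S = 79.7%
(the 1/255 factors cancel in S and H, so raw channel differences can be used)
Max is G' → H = 60 × ((B-R)/Δ + 2) = 60 × ((87-143)/149 + 2)
  -56/149 + 2 = -0.3758… + 2 = 1.6241…
  H = 60 × 1.6241… = 97.449…° → H = 97.4°
= HSL(97.4°, 79.7%, 63.3%)


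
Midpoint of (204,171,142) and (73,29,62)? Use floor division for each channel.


Midpoint: each channel = ⌊(C₁+C₂)/2⌋
R: ⌊(204+73)/2⌋ = 138
G: ⌊(171+29)/2⌋ = 100
B: ⌊(142+62)/2⌋ = 102
= RGB(138, 100, 102)


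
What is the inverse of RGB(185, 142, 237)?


Invert: (255-R, 255-G, 255-B)
R: 255-185 = 70
G: 255-142 = 113
B: 255-237 = 18
= RGB(70, 113, 18)


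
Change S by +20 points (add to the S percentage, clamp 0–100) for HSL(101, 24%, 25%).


Original S = 24%
Adjustment = +20 percentage points
New S = 24 + (20) = 44
Clamp to [0, 100] → 44
= HSL(101°, 44%, 25%)


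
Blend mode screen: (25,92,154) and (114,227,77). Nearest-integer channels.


Screen: C = 255 - (255-A)×(255-B)/255, rounded to nearest integer
R: 255 - (255-25)×(255-114)/255 = 255 - 32430/255 ≈ 255 - 127.176 = 127.824 → 128
G: 255 - (255-92)×(255-227)/255 = 255 - 4564/255 ≈ 255 - 17.898 = 237.102 → 237
B: 255 - (255-154)×(255-77)/255 = 255 - 17978/255 ≈ 255 - 70.502 = 184.498 → 184
= RGB(128, 237, 184)


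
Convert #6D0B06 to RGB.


6D → 109 (R)
0B → 11 (G)
06 → 6 (B)
= RGB(109, 11, 6)


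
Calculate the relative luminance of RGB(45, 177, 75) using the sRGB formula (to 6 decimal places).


Linearize each channel (sRGB transfer function): c = v/255; c_lin = c/12.92 if c ≤ 0.04045, else ((c+0.055)/1.055)^2.4
  R: 45/255 ≈ 0.176471 > 0.04045 → ((0.176471+0.055)/1.055)^2.4 ≈ 0.026241
  G: 177/255 ≈ 0.694118 > 0.04045 → ((0.694118+0.055)/1.055)^2.4 ≈ 0.439657
  B: 75/255 ≈ 0.294118 > 0.04045 → ((0.294118+0.055)/1.055)^2.4 ≈ 0.070360
R_lin = 0.026241, G_lin = 0.439657, B_lin = 0.070360
L = 0.2126×R + 0.7152×G + 0.0722×B
L = 0.2126×0.026241 + 0.7152×0.439657 + 0.0722×0.070360
L ≈ 0.325102
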